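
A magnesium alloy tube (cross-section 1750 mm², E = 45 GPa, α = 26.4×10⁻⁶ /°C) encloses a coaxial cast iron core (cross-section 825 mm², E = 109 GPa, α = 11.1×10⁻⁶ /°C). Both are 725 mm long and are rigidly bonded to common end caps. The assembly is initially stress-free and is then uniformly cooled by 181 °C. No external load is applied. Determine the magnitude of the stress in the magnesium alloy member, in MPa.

σ ≈ 66.4 MPa (tensile)

Equilibrium of a rigid end plate with no external load gives equal and opposite internal forces ±P in the two members. Since α_{magnesium alloy} > α_{cast iron}, cooling drives the magnesium alloy into tension and the cast iron into compression.
Equating the net (thermal + elastic) strains gives |α₁ − α₂|·ΔT = P·[1/(A₁E₁) + 1/(A₂E₂)].
|α₁ − α₂|·ΔT = 15.3×10⁻⁶ × 181 = 0.002769.
1/(A₁E₁) + 1/(A₂E₂) = 1/(1750×45×10³) + 1/(825×109×10³) = 2.382×10⁻⁸ N⁻¹.
P = 0.002769 / 2.382×10⁻⁸ = 116300 N = 116.3 kN.
σ_{magnesium alloy} = P/A₁ = 116300/1750 = 66.44 MPa, tensile.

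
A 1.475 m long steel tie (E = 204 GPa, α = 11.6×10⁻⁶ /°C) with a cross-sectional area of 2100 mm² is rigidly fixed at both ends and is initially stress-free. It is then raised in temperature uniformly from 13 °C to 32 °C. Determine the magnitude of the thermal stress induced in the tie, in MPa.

Because both ends are immovable the net strain is zero, and the suppressed thermal strain is αΔT = 11.6×10⁻⁶ × 19 = 220.4×10⁻⁶.
The stress required to suppress this strain is σ = Eε = 204×10³ × 220.4×10⁻⁶ = 44.96 MPa, compressive since the tie is trying to expand.

σ ≈ 45 MPa (compressive)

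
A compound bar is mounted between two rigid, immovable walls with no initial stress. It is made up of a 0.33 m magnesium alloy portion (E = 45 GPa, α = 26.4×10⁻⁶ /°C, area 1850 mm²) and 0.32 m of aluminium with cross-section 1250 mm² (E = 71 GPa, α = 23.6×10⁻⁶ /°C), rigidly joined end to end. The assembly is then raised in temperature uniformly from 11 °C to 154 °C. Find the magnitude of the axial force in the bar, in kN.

If the supports were absent, the total length change would be Σ αᵢΔT Lᵢ = 26.4×10⁻⁶×143×330 + 23.6×10⁻⁶×143×320 = 2.326 mm.
The walls prevent any net length change, so an axial force P (same in every segment) develops. Compatibility: P · Σ Lᵢ/(AᵢEᵢ) = δ_free.
The series flexibility is Σ Lᵢ/(AᵢEᵢ) = 330/(1850×45×10³) + 320/(1250×71×10³) = 7.57×10⁻⁶ mm/N.
So P = 2.326 / 7.57×10⁻⁶ = 307.2 kN, compressive.

P ≈ 307 kN (compressive)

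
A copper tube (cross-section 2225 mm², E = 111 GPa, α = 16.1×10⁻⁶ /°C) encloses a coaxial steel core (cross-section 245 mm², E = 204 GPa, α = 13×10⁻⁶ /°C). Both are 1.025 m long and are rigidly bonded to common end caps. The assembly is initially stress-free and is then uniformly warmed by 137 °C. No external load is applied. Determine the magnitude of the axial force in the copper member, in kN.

Equilibrium of a rigid end plate with no external load gives equal and opposite internal forces ±P in the two members. Since α_{copper} > α_{steel}, heating drives the copper into compression and the steel into tension.
Setting the final lengths equal and cancelling L: (α₁ − α₂)ΔT = P/(A₁E₁) + P/(A₂E₂).
|α₁ − α₂|·ΔT = 3.1×10⁻⁶ × 137 = 0.0004247.
1/(A₁E₁) + 1/(A₂E₂) = 1/(2225×111×10³) + 1/(245×204×10³) = 2.406×10⁻⁸ N⁻¹.
P = 0.0004247 / 2.406×10⁻⁸ = 17650 N = 17.65 kN.

P ≈ 17.7 kN (compressive in the copper)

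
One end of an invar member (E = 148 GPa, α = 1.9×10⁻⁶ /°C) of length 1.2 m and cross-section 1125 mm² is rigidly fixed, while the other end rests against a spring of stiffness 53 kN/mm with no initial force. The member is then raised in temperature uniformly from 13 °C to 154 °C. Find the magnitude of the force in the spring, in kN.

P ≈ 12.3 kN

If the spring were absent the member would lengthen by αΔT L = 1.9×10⁻⁶ × 141 × 1200 = 0.3215 mm.
With a force P in the spring, the elastic change of the member is PL/(AE) and that of the spring is P/k; compatibility requires their sum to equal δ_free.
P [ L/(AE) + 1/k ] = δ_free → P [ 1200/(1125×148×10³) + 1/(53×10³) ] = 0.3215.
P = 0.3215 / 2.608×10⁻⁵ = 12330 N.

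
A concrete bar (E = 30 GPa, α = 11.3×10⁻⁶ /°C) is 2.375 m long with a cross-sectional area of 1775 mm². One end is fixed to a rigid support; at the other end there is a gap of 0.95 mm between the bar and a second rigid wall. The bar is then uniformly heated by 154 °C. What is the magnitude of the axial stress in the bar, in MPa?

σ ≈ 40.2 MPa (compressive)

Unrestrained expansion: δ_free = αΔT L = 11.3×10⁻⁶ × 154 × 2375 = 4.133 mm.
After closing the 0.95 mm clearance, 4.133 − 0.95 = 3.183 mm of expansion remains to be suppressed by the wall.
So σ = E(δ_free − g)/L = 30×10³ × 3.183/2375 = 40.21 MPa.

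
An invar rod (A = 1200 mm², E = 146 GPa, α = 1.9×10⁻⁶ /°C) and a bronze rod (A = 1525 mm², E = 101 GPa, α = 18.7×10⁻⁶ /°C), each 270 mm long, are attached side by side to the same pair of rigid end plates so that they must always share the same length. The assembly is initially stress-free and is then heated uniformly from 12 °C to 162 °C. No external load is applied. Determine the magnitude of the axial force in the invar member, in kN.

P ≈ 207 kN (tensile in the invar)

Both members must finish at the same length. With the larger α, the bronze tends to over-expand; the plates restrain it, putting the bronze in compression and the invar in tension. With no external load the two internal forces are equal and opposite, magnitude P.
Compatibility of the two members (thermal + elastic change equal): (α₁ − α₂)ΔT = P·[1/(A₁E₁) + 1/(A₂E₂)].
|α₁ − α₂|·ΔT = 16.8×10⁻⁶ × 150 = 0.00252.
1/(A₁E₁) + 1/(A₂E₂) = 1/(1200×146×10³) + 1/(1525×101×10³) = 1.22×10⁻⁸ N⁻¹.
P = 0.00252 / 1.22×10⁻⁸ = 206600 N = 206.6 kN.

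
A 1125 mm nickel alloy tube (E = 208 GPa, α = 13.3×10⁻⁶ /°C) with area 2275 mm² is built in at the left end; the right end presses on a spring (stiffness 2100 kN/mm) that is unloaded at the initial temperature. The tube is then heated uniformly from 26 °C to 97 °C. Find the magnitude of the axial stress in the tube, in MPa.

σ ≈ 164 MPa (compressive)

Free thermal expansion: δ_free = αΔT L = 13.3×10⁻⁶ × 71 × 1125 = 1.062 mm.
With a force P in the spring, the elastic change of the tube is PL/(AE) and that of the spring is P/k; compatibility requires their sum to equal δ_free.
P [ L/(AE) + 1/k ] = δ_free → P [ 1125/(2275×208×10³) + 1/(2100×10³) ] = 1.062.
P = 1.062 / 2.854×10⁻⁶ = 372300 N.
σ = P/A = 372300/2275 = 163.6 MPa.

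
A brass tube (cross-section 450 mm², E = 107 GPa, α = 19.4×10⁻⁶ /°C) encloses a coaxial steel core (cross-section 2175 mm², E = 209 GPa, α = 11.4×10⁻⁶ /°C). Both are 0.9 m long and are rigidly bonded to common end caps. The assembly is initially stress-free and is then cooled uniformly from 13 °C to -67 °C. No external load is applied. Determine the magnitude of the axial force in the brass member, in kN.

Both members must finish at the same length. With the larger α, the brass tends to over-contract; the plates restrain it, putting the brass in tension and the steel in compression. With no external load the two internal forces are equal and opposite, magnitude P.
Equating the net (thermal + elastic) strains gives |α₁ − α₂|·ΔT = P·[1/(A₁E₁) + 1/(A₂E₂)].
|α₁ − α₂|·ΔT = 8×10⁻⁶ × 80 = 0.00064.
1/(A₁E₁) + 1/(A₂E₂) = 1/(450×107×10³) + 1/(2175×209×10³) = 2.297×10⁻⁸ N⁻¹.
P = 0.00064 / 2.297×10⁻⁸ = 27860 N = 27.86 kN.

P ≈ 27.9 kN (tensile in the brass)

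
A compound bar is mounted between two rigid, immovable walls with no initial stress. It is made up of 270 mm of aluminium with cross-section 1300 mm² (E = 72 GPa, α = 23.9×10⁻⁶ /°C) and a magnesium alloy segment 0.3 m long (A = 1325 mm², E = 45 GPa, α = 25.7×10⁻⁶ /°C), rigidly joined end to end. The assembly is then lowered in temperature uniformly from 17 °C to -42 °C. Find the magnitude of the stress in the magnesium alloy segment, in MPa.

σ ≈ 79.7 MPa (tensile)

Free thermal contraction of the whole bar: Σ αᵢΔT Lᵢ = 23.9×10⁻⁶×59×270 + 25.7×10⁻⁶×59×300 = 0.8356 mm.
Since the ends are fixed, an axial force P builds up, equal in every segment, with P · Σ Lᵢ/(AᵢEᵢ) = δ_free.
Σ Lᵢ/(AᵢEᵢ) = 270/(1300×72×10³) + 300/(1325×45×10³) = 7.916×10⁻⁶ mm/N.
So P = 0.8356 / 7.916×10⁻⁶ = 105.6 kN, tensile.
σ_{magnesium alloy} = P / A = 105600 / 1325 = 79.67 MPa.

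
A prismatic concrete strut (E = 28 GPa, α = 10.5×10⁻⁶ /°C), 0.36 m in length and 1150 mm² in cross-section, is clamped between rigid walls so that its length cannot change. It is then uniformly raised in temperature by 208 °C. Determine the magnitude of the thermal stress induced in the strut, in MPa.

The supports are rigid, so the total axial strain is zero. The restrained thermal strain is ε = αΔT = 10.5×10⁻⁶ × 208 = 2184×10⁻⁶.
Hence σ = E·αΔT = 28×10³ × 2184×10⁻⁶ = 61.15 MPa, compressive.

σ ≈ 61.2 MPa (compressive)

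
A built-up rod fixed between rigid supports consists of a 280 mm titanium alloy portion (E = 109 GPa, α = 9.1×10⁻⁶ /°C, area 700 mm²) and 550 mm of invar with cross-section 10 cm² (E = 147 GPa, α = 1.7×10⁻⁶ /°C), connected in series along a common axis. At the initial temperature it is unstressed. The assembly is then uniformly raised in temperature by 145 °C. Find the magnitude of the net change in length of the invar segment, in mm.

|ΔL| ≈ 0.119 mm

Free thermal expansion of the whole bar: Σ αᵢΔT Lᵢ = 9.1×10⁻⁶×145×280 + 1.7×10⁻⁶×145×550 = 0.505 mm.
The rigid supports impose zero overall length change; the single axial force P common to all segments must satisfy P Σ Lᵢ/(AᵢEᵢ) = δ_free.
The series flexibility is Σ Lᵢ/(AᵢEᵢ) = 280/(700×109×10³) + 550/(1000×147×10³) = 7.411×10⁻⁶ mm/N.
So P = 0.505 / 7.411×10⁻⁶ = 68.14 kN, compressive.
For the invar segment, free thermal change = 1.7×10⁻⁶×145×550 = 0.1356 mm and elastic change from P = 68140×550/(1000×147×10³) = 0.255 mm; these oppose, so the net change is 0.119 mm (segment shortens).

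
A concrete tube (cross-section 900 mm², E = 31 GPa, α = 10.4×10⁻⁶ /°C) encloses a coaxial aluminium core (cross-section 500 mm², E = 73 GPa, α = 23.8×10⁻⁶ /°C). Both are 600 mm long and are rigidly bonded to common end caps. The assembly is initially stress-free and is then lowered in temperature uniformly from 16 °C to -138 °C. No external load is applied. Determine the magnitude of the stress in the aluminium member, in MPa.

σ ≈ 65.3 MPa (tensile)

Equilibrium of a rigid end plate with no external load gives equal and opposite internal forces ±P in the two members. Since α_{aluminium} > α_{concrete}, cooling drives the aluminium into tension and the concrete into compression.
Compatibility of the two members (thermal + elastic change equal): (α₁ − α₂)ΔT = P·[1/(A₁E₁) + 1/(A₂E₂)].
|α₁ − α₂|·ΔT = 13.4×10⁻⁶ × 154 = 0.002064.
1/(A₁E₁) + 1/(A₂E₂) = 1/(900×31×10³) + 1/(500×73×10³) = 6.324×10⁻⁸ N⁻¹.
P = 0.002064 / 6.324×10⁻⁸ = 32630 N = 32.63 kN.
σ_{aluminium} = P/A₂ = 32630/500 = 65.26 MPa, tensile.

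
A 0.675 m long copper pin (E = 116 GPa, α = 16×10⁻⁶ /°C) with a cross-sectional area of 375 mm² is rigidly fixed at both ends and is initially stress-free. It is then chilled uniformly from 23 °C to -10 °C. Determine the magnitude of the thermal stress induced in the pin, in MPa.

σ ≈ 61.2 MPa (tensile)

With length fixed, the mechanical strain must cancel the thermal strain αΔT = 16×10⁻⁶ × 33 = 528×10⁻⁶.
The stress required to suppress this strain is σ = Eε = 116×10³ × 528×10⁻⁶ = 61.25 MPa, tensile since the pin is trying to contract.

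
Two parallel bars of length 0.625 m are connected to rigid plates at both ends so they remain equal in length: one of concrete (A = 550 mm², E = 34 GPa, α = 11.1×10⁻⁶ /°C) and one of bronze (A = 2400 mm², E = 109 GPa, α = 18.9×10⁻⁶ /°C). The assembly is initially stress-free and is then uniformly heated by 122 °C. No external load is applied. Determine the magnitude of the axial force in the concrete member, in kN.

P ≈ 16.6 kN (tensile in the concrete)

Equilibrium of a rigid end plate with no external load gives equal and opposite internal forces ±P in the two members. Since α_{bronze} > α_{concrete}, heating drives the bronze into compression and the concrete into tension.
Setting the final lengths equal and cancelling L: (α₁ − α₂)ΔT = P/(A₁E₁) + P/(A₂E₂).
|α₁ − α₂|·ΔT = 7.8×10⁻⁶ × 122 = 0.0009516.
1/(A₁E₁) + 1/(A₂E₂) = 1/(550×34×10³) + 1/(2400×109×10³) = 5.73×10⁻⁸ N⁻¹.
So P = 0.0009516 / 5.73×10⁻⁸ = 16.61 kN.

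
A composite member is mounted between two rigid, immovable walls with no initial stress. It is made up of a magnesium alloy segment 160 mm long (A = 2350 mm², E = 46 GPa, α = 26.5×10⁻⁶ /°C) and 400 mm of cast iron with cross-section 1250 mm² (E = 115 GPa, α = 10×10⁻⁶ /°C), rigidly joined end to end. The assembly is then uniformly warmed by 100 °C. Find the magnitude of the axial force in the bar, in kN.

P ≈ 193 kN (compressive)

Free thermal expansion of the whole bar: Σ αᵢΔT Lᵢ = 26.5×10⁻⁶×100×160 + 10×10⁻⁶×100×400 = 0.824 mm.
The walls prevent any net length change, so an axial force P (same in every segment) develops. Compatibility: P · Σ Lᵢ/(AᵢEᵢ) = δ_free.
The series flexibility is Σ Lᵢ/(AᵢEᵢ) = 160/(2350×46×10³) + 400/(1250×115×10³) = 4.263×10⁻⁶ mm/N.
Hence P = δ_free / Σ(L/AE) = 0.824/4.263×10⁻⁶ = 193.3 kN (compressive).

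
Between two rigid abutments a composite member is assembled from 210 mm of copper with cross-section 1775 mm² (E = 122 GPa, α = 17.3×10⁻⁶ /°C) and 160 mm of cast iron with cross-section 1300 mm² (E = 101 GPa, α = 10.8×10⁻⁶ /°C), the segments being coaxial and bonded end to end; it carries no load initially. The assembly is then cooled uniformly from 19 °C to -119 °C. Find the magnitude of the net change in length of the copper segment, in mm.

Free thermal contraction of the whole bar: Σ αᵢΔT Lᵢ = 17.3×10⁻⁶×138×210 + 10.8×10⁻⁶×138×160 = 0.7398 mm.
The rigid supports impose zero overall length change; the single axial force P common to all segments must satisfy P Σ Lᵢ/(AᵢEᵢ) = δ_free.
The series flexibility is Σ Lᵢ/(AᵢEᵢ) = 210/(1775×122×10³) + 160/(1300×101×10³) = 2.188×10⁻⁶ mm/N.
P = 0.7398 / 2.188×10⁻⁶ = 338100 N = 338.1 kN, tensile.
For the copper segment, free thermal change = 17.3×10⁻⁶×138×210 = 0.5014 mm and elastic change from P = 338100×210/(1775×122×10³) = 0.3278 mm; these oppose, so the net change is 0.174 mm (segment shortens).

|ΔL| ≈ 0.174 mm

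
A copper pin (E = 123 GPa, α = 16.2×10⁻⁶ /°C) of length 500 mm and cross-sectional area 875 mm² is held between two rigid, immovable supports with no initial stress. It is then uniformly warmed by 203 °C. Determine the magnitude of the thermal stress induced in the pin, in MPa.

The supports are rigid, so the total axial strain is zero. The restrained thermal strain is ε = αΔT = 16.2×10⁻⁶ × 203 = 3288.6×10⁻⁶.
σ = EαΔT = 123×10³ × 16.2×10⁻⁶ × 203 = 404.5 MPa (compressive; the pin is trying to expand).

σ ≈ 404 MPa (compressive)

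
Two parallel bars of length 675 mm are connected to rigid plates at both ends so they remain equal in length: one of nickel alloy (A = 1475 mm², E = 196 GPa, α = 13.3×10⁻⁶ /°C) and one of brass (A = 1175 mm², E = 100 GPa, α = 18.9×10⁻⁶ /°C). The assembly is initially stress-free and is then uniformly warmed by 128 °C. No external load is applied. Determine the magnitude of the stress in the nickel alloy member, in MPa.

The brass has the larger α, so on heating it would change length more than the nickel alloy if both were free. The rigid plates force a common final length, so the brass is put into compression and the nickel alloy into tension, with equal and opposite forces P (no external load).
Compatibility of the two members (thermal + elastic change equal): (α₁ − α₂)ΔT = P·[1/(A₁E₁) + 1/(A₂E₂)].
|α₁ − α₂|·ΔT = 5.6×10⁻⁶ × 128 = 0.0007168.
1/(A₁E₁) + 1/(A₂E₂) = 1/(1475×196×10³) + 1/(1175×100×10³) = 1.197×10⁻⁸ N⁻¹.
P = 0.0007168 / 1.197×10⁻⁸ = 59880 N = 59.88 kN.
σ_{nickel alloy} = P/A₁ = 59880/1475 = 40.6 MPa, tensile.

σ ≈ 40.6 MPa (tensile)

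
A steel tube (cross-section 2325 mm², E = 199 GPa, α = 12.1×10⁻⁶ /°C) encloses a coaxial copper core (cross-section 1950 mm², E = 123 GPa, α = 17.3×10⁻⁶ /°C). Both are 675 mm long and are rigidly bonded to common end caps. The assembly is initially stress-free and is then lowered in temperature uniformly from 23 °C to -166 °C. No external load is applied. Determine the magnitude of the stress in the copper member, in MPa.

The copper has the larger α, so on cooling it would change length more than the steel if both were free. The rigid plates force a common final length, so the copper is put into tension and the steel into compression, with equal and opposite forces P (no external load).
Compatibility of the two members (thermal + elastic change equal): (α₁ − α₂)ΔT = P·[1/(A₁E₁) + 1/(A₂E₂)].
|α₁ − α₂|·ΔT = 5.2×10⁻⁶ × 189 = 0.0009828.
1/(A₁E₁) + 1/(A₂E₂) = 1/(2325×199×10³) + 1/(1950×123×10³) = 6.331×10⁻⁹ N⁻¹.
P = 0.0009828 / 6.331×10⁻⁹ = 155200 N = 155.2 kN.
σ_{copper} = P/A₂ = 155200/1950 = 79.61 MPa, tensile.

σ ≈ 79.6 MPa (tensile)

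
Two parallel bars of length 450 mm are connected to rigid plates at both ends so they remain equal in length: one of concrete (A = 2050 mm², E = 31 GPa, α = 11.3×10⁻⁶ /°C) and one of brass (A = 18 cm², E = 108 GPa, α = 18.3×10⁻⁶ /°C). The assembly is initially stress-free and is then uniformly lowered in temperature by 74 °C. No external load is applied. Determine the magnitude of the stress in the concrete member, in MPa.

Both members must finish at the same length. With the larger α, the brass tends to over-contract; the plates restrain it, putting the brass in tension and the concrete in compression. With no external load the two internal forces are equal and opposite, magnitude P.
Equating the net (thermal + elastic) strains gives |α₁ − α₂|·ΔT = P·[1/(A₁E₁) + 1/(A₂E₂)].
|α₁ − α₂|·ΔT = 7×10⁻⁶ × 74 = 0.000518.
1/(A₁E₁) + 1/(A₂E₂) = 1/(2050×31×10³) + 1/(1800×108×10³) = 2.088×10⁻⁸ N⁻¹.
P = 0.000518 / 2.088×10⁻⁸ = 24810 N = 24.81 kN.
σ_{concrete} = P/A₁ = 24810/2050 = 12.1 MPa, compressive.

σ ≈ 12.1 MPa (compressive)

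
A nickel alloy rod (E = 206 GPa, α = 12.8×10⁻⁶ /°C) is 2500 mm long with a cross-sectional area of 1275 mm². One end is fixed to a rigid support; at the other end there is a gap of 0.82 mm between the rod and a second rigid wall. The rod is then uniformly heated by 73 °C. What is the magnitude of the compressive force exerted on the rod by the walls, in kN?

If the wall were absent the rod would grow by αΔT L = 12.8×10⁻⁶ × 73 × 2500 = 2.336 mm.
The gap closes (δ_free > 0.82 mm) and the wall then resists a further 2.336 − 0.82 = 1.516 mm of expansion.
Compatibility: PL/(AE) = 1.516 mm, so σ = P/A = E × (1.516/2500) = 124.9 MPa.
Force on the wall = σA = 124.9 × 1275 mm² = 159.3 kN.

P ≈ 159 kN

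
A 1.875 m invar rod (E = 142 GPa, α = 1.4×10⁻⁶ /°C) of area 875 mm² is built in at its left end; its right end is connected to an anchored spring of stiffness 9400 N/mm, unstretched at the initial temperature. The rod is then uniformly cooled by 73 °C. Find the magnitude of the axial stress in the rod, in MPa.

σ ≈ 1.8 MPa (tensile)

The unrestrained thermal change is αΔT L = 1.4×10⁻⁶ × 73 × 1875 = 0.1916 mm.
With a force P in the spring, the elastic change of the rod is PL/(AE) and that of the spring is P/k; compatibility requires their sum to equal δ_free.
P [ L/(AE) + 1/k ] = δ_free → P [ 1875/(875×142×10³) + 1/(9400) ] = 0.1916.
P = 0.1916 / 0.0001215 = 1578 N.
σ = P/A = 1578/875 = 1.803 MPa.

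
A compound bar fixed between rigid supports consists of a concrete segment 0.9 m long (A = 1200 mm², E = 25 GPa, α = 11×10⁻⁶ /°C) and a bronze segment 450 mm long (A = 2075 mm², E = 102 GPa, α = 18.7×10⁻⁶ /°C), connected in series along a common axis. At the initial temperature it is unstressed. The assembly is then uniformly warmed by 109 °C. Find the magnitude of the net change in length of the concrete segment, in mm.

Free thermal expansion of the whole bar: Σ αᵢΔT Lᵢ = 11×10⁻⁶×109×900 + 18.7×10⁻⁶×109×450 = 1.996 mm.
The walls prevent any net length change, so an axial force P (same in every segment) develops. Compatibility: P · Σ Lᵢ/(AᵢEᵢ) = δ_free.
The series flexibility is Σ Lᵢ/(AᵢEᵢ) = 900/(1200×25×10³) + 450/(2075×102×10³) = 3.213×10⁻⁵ mm/N.
Hence P = δ_free / Σ(L/AE) = 1.996/3.213×10⁻⁵ = 62.14 kN (compressive).
For the concrete segment, free thermal change = 11×10⁻⁶×109×900 = 1.079 mm and elastic change from P = 62140×900/(1200×25×10³) = 1.864 mm; these oppose, so the net change is 0.785 mm (segment shortens).

|ΔL| ≈ 0.785 mm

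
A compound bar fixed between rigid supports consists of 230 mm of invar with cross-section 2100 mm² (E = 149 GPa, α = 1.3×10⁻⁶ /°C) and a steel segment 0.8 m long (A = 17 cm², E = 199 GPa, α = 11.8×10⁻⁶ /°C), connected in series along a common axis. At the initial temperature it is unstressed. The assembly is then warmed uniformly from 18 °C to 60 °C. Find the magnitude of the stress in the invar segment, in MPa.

Free thermal expansion of the whole bar: Σ αᵢΔT Lᵢ = 1.3×10⁻⁶×42×230 + 11.8×10⁻⁶×42×800 = 0.409 mm.
The rigid supports impose zero overall length change; the single axial force P common to all segments must satisfy P Σ Lᵢ/(AᵢEᵢ) = δ_free.
Σ Lᵢ/(AᵢEᵢ) = 230/(2100×149×10³) + 800/(1700×199×10³) = 3.1×10⁻⁶ mm/N.
P = 0.409 / 3.1×10⁻⁶ = 132000 N = 132 kN, compressive.
σ_{invar} = P / A = 132000 / 2100 = 62.84 MPa.

σ ≈ 62.8 MPa (compressive)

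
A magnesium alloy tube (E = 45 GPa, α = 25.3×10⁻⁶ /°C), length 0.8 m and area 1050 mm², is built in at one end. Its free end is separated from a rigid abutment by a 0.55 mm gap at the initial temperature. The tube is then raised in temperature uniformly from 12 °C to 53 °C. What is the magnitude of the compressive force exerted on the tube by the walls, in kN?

P ≈ 16.5 kN

Free thermal elongation = αΔT L = 25.3×10⁻⁶ × 41 × 800 = 0.8298 mm.
The gap closes (δ_free > 0.55 mm) and the wall then resists a further 0.8298 − 0.55 = 0.2798 mm of expansion.
Compatibility: PL/(AE) = 0.2798 mm, so σ = P/A = E × (0.2798/800) = 15.74 MPa.
Force on the wall = σA = 15.74 × 1050 mm² = 16.53 kN.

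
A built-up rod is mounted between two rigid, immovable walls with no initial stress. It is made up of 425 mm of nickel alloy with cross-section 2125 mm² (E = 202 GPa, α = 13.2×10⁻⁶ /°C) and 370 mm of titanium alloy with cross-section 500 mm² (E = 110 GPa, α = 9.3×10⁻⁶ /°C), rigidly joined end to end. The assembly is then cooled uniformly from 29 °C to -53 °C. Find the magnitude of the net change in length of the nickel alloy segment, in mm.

|ΔL| ≈ 0.365 mm

With the walls removed the bar would change length by δ_free = Σ αᵢΔT Lᵢ = 13.2×10⁻⁶×82×425 + 9.3×10⁻⁶×82×370 = 0.7422 mm.
The rigid supports impose zero overall length change; the single axial force P common to all segments must satisfy P Σ Lᵢ/(AᵢEᵢ) = δ_free.
Σ Lᵢ/(AᵢEᵢ) = 425/(2125×202×10³) + 370/(500×110×10³) = 7.717×10⁻⁶ mm/N.
Hence P = δ_free / Σ(L/AE) = 0.7422/7.717×10⁻⁶ = 96.17 kN (tensile).
For the nickel alloy segment, free thermal change = 13.2×10⁻⁶×82×425 = 0.46 mm and elastic change from P = 96170×425/(2125×202×10³) = 0.09522 mm; these oppose, so the net change is 0.365 mm (segment shortens).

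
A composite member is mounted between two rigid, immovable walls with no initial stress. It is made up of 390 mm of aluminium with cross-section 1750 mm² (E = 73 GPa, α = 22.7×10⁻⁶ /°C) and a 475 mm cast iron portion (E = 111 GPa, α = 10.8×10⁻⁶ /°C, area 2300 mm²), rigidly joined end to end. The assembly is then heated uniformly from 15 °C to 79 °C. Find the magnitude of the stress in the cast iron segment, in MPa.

If the supports were absent, the total length change would be Σ αᵢΔT Lᵢ = 22.7×10⁻⁶×64×390 + 10.8×10⁻⁶×64×475 = 0.8949 mm.
Since the ends are fixed, an axial force P builds up, equal in every segment, with P · Σ Lᵢ/(AᵢEᵢ) = δ_free.
The series flexibility is Σ Lᵢ/(AᵢEᵢ) = 390/(1750×73×10³) + 475/(2300×111×10³) = 4.913×10⁻⁶ mm/N.
Hence P = δ_free / Σ(L/AE) = 0.8949/4.913×10⁻⁶ = 182.1 kN (compressive).
σ_{cast iron} = P / A = 182100 / 2300 = 79.19 MPa.

σ ≈ 79.2 MPa (compressive)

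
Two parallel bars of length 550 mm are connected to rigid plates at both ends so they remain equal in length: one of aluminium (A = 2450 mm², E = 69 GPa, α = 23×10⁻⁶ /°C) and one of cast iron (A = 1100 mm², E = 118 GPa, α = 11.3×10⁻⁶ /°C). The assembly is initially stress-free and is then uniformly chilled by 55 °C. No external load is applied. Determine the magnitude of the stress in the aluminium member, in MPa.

Both members must finish at the same length. With the larger α, the aluminium tends to over-contract; the plates restrain it, putting the aluminium in tension and the cast iron in compression. With no external load the two internal forces are equal and opposite, magnitude P.
Equating the net (thermal + elastic) strains gives |α₁ − α₂|·ΔT = P·[1/(A₁E₁) + 1/(A₂E₂)].
|α₁ − α₂|·ΔT = 11.7×10⁻⁶ × 55 = 0.0006435.
1/(A₁E₁) + 1/(A₂E₂) = 1/(2450×69×10³) + 1/(1100×118×10³) = 1.362×10⁻⁸ N⁻¹.
So P = 0.0006435 / 1.362×10⁻⁸ = 47.25 kN.
σ_{aluminium} = P/A₁ = 47250/2450 = 19.28 MPa, tensile.

σ ≈ 19.3 MPa (tensile)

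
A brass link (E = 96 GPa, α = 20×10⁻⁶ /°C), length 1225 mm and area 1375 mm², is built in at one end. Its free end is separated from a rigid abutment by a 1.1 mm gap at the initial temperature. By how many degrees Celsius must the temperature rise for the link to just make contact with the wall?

ΔT ≈ 44.9 °C

Contact occurs when the free expansion equals the gap: αΔT L = 1.1 mm.
ΔT = 1.1 / (20×10⁻⁶ × 1225) = 44.9 °C.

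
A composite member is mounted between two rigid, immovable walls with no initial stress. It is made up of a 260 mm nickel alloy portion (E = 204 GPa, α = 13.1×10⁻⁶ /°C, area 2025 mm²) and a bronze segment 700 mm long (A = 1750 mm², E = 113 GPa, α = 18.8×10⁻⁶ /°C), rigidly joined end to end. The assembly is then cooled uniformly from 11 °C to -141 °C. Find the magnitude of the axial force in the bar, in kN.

Free thermal contraction of the whole bar: Σ αᵢΔT Lᵢ = 13.1×10⁻⁶×152×260 + 18.8×10⁻⁶×152×700 = 2.518 mm.
The rigid supports impose zero overall length change; the single axial force P common to all segments must satisfy P Σ Lᵢ/(AᵢEᵢ) = δ_free.
The series flexibility is Σ Lᵢ/(AᵢEᵢ) = 260/(2025×204×10³) + 700/(1750×113×10³) = 4.169×10⁻⁶ mm/N.
So P = 2.518 / 4.169×10⁻⁶ = 604 kN, tensile.

P ≈ 604 kN (tensile)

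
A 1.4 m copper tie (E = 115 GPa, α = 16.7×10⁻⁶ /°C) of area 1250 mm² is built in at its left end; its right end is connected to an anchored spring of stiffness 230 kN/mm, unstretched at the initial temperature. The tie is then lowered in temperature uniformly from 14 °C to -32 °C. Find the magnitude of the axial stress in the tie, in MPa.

Free thermal contraction: δ_free = αΔT L = 16.7×10⁻⁶ × 46 × 1400 = 1.075 mm.
Let P be the tensile force in the spring. The tie extends elastically by PL/(AE) and the spring stretches by P/k; together these equal δ_free.
P [ L/(AE) + 1/k ] = δ_free → P [ 1400/(1250×115×10³) + 1/(230×10³) ] = 1.075.
P = 1.075 / 1.409×10⁻⁵ = 76350 N.
σ = P/A = 76350/1250 = 61.08 MPa.

σ ≈ 61.1 MPa (tensile)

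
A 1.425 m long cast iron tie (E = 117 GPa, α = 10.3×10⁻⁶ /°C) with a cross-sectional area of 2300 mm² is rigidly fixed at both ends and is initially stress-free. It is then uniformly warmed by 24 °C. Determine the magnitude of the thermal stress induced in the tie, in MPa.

With length fixed, the mechanical strain must cancel the thermal strain αΔT = 10.3×10⁻⁶ × 24 = 247.2×10⁻⁶.
Hence σ = E·αΔT = 117×10³ × 247.2×10⁻⁶ = 28.92 MPa, compressive.

σ ≈ 28.9 MPa (compressive)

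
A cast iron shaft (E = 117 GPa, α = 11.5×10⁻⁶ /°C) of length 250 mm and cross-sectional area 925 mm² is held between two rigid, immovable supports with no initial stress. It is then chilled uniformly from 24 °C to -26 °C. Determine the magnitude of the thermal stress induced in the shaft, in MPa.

Because both ends are immovable the net strain is zero, and the suppressed thermal strain is αΔT = 11.5×10⁻⁶ × 50 = 575×10⁻⁶.
σ = EαΔT = 117×10³ × 11.5×10⁻⁶ × 50 = 67.27 MPa (tensile; the shaft is trying to contract).

σ ≈ 67.3 MPa (tensile)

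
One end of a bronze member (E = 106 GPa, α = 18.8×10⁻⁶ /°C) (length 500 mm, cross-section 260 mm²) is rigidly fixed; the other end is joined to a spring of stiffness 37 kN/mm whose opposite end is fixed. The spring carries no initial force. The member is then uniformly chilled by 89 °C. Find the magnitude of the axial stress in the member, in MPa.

σ ≈ 71.2 MPa (tensile)

Free thermal contraction: δ_free = αΔT L = 18.8×10⁻⁶ × 89 × 500 = 0.8366 mm.
With a force P in the spring, the elastic change of the member is PL/(AE) and that of the spring is P/k; compatibility requires their sum to equal δ_free.
P [ L/(AE) + 1/k ] = δ_free → P [ 500/(260×106×10³) + 1/(37×10³) ] = 0.8366.
P = 0.8366 / 4.517×10⁻⁵ = 18520 N.
σ = P/A = 18520/260 = 71.24 MPa.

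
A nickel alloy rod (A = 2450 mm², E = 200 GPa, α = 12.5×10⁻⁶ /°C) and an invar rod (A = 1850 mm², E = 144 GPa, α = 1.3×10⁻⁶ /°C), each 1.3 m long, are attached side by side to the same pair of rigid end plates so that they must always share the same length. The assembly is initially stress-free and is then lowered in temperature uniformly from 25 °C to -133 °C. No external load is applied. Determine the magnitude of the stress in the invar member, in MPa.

Equilibrium of a rigid end plate with no external load gives equal and opposite internal forces ±P in the two members. Since α_{nickel alloy} > α_{invar}, cooling drives the nickel alloy into tension and the invar into compression.
Setting the final lengths equal and cancelling L: (α₁ − α₂)ΔT = P/(A₁E₁) + P/(A₂E₂).
|α₁ − α₂|·ΔT = 11.2×10⁻⁶ × 158 = 0.00177.
1/(A₁E₁) + 1/(A₂E₂) = 1/(2450×200×10³) + 1/(1850×144×10³) = 5.795×10⁻⁹ N⁻¹.
P = 0.00177 / 5.795×10⁻⁹ = 305400 N = 305.4 kN.
σ_{invar} = P/A₂ = 305400/1850 = 165.1 MPa, compressive.

σ ≈ 165 MPa (compressive)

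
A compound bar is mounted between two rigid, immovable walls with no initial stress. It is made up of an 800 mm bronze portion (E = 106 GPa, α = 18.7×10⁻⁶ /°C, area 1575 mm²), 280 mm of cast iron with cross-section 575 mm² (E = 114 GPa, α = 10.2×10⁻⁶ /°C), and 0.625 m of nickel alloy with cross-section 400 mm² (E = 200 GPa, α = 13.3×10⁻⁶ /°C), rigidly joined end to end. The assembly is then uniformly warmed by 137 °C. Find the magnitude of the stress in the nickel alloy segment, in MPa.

Free thermal expansion of the whole bar: Σ αᵢΔT Lᵢ = 18.7×10⁻⁶×137×800 + 10.2×10⁻⁶×137×280 + 13.3×10⁻⁶×137×625 = 3.58 mm.
Since the ends are fixed, an axial force P builds up, equal in every segment, with P · Σ Lᵢ/(AᵢEᵢ) = δ_free.
Σ Lᵢ/(AᵢEᵢ) = 800/(1575×106×10³) + 280/(575×114×10³) + 625/(400×200×10³) = 1.688×10⁻⁵ mm/N.
P = 3.58 / 1.688×10⁻⁵ = 212100 N = 212.1 kN, compressive.
σ_{nickel alloy} = P / A = 212100 / 400 = 530.3 MPa.

σ ≈ 530 MPa (compressive)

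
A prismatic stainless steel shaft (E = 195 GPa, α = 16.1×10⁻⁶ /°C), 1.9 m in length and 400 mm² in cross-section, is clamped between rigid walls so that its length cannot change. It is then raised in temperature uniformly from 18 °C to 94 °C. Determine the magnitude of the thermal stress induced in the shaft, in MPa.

σ ≈ 239 MPa (compressive)

Because both ends are immovable the net strain is zero, and the suppressed thermal strain is αΔT = 16.1×10⁻⁶ × 76 = 1223.6×10⁻⁶.
σ = EαΔT = 195×10³ × 16.1×10⁻⁶ × 76 = 238.6 MPa (compressive; the shaft is trying to expand).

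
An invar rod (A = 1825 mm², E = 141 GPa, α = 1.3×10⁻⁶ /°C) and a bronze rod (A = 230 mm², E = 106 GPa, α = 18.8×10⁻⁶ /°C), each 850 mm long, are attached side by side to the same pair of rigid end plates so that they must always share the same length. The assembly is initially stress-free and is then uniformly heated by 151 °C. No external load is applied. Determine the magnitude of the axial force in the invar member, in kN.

Both members must finish at the same length. With the larger α, the bronze tends to over-expand; the plates restrain it, putting the bronze in compression and the invar in tension. With no external load the two internal forces are equal and opposite, magnitude P.
Compatibility of the two members (thermal + elastic change equal): (α₁ − α₂)ΔT = P·[1/(A₁E₁) + 1/(A₂E₂)].
|α₁ − α₂|·ΔT = 17.5×10⁻⁶ × 151 = 0.002642.
1/(A₁E₁) + 1/(A₂E₂) = 1/(1825×141×10³) + 1/(230×106×10³) = 4.49×10⁻⁸ N⁻¹.
So P = 0.002642 / 4.49×10⁻⁸ = 58.85 kN.

P ≈ 58.8 kN (tensile in the invar)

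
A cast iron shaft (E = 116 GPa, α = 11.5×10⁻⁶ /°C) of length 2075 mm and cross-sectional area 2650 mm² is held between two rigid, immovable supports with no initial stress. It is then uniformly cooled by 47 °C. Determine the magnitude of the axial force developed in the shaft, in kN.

Full restraint means ε = 0, so the stress is σ = EαΔT = 116×10³ × 11.5×10⁻⁶ × 47 = 62.7 MPa.
Then P = σA = 62.7 × 2650 mm² = 166.1 kN, tensile.

P ≈ 166 kN (tensile)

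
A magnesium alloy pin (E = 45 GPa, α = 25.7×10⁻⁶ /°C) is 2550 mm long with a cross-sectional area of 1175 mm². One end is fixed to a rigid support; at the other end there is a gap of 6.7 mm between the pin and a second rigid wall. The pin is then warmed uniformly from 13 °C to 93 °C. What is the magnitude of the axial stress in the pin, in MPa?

σ ≈ 0 MPa

If the wall were absent the pin would grow by αΔT L = 25.7×10⁻⁶ × 80 × 2550 = 5.243 mm.
This is smaller than the 6.7 mm clearance, so the pin expands freely without reaching the stop — the stress is zero.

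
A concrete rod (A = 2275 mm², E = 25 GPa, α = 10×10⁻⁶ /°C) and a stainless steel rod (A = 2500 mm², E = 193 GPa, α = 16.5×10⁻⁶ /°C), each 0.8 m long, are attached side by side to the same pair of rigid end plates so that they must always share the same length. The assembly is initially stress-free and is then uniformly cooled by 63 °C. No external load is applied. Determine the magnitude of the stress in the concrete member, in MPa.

Equilibrium of a rigid end plate with no external load gives equal and opposite internal forces ±P in the two members. Since α_{stainless steel} > α_{concrete}, cooling drives the stainless steel into tension and the concrete into compression.
Compatibility of the two members (thermal + elastic change equal): (α₁ − α₂)ΔT = P·[1/(A₁E₁) + 1/(A₂E₂)].
|α₁ − α₂|·ΔT = 6.5×10⁻⁶ × 63 = 0.0004095.
1/(A₁E₁) + 1/(A₂E₂) = 1/(2275×25×10³) + 1/(2500×193×10³) = 1.965×10⁻⁸ N⁻¹.
P = 0.0004095 / 1.965×10⁻⁸ = 20830 N = 20.83 kN.
σ_{concrete} = P/A₁ = 20830/2275 = 9.158 MPa, compressive.

σ ≈ 9.16 MPa (compressive)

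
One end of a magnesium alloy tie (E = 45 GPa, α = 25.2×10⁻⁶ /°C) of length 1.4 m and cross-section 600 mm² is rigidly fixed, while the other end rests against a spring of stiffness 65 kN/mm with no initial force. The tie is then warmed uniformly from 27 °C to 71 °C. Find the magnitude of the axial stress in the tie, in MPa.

The unrestrained thermal change is αΔT L = 25.2×10⁻⁶ × 44 × 1400 = 1.552 mm.
With a force P in the spring, the elastic change of the tie is PL/(AE) and that of the spring is P/k; compatibility requires their sum to equal δ_free.
So P = δ_free / [L/(AE) + 1/k] = 1.552 / [ 1400/(600×45×10³) + 1/(65×10³) ].
P = 1.552 / 6.724×10⁻⁵ = 23090 N.
σ = P/A = 23090/600 = 38.48 MPa.

σ ≈ 38.5 MPa (compressive)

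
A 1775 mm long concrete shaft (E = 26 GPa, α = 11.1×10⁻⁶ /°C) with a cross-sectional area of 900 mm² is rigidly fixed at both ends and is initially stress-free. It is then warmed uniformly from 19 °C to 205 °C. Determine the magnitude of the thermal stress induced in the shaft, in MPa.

σ ≈ 53.7 MPa (compressive)

Because both ends are immovable the net strain is zero, and the suppressed thermal strain is αΔT = 11.1×10⁻⁶ × 186 = 2064.6×10⁻⁶.
The stress required to suppress this strain is σ = Eε = 26×10³ × 2064.6×10⁻⁶ = 53.68 MPa, compressive since the shaft is trying to expand.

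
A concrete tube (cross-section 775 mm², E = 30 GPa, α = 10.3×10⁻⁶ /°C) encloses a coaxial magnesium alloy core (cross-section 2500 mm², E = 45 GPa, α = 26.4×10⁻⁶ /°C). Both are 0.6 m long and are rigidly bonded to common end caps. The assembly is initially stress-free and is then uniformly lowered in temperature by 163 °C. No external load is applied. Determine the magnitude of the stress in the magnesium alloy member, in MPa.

σ ≈ 20.2 MPa (tensile)

Both members must finish at the same length. With the larger α, the magnesium alloy tends to over-contract; the plates restrain it, putting the magnesium alloy in tension and the concrete in compression. With no external load the two internal forces are equal and opposite, magnitude P.
Equating the net (thermal + elastic) strains gives |α₁ − α₂|·ΔT = P·[1/(A₁E₁) + 1/(A₂E₂)].
|α₁ − α₂|·ΔT = 16.1×10⁻⁶ × 163 = 0.002624.
1/(A₁E₁) + 1/(A₂E₂) = 1/(775×30×10³) + 1/(2500×45×10³) = 5.19×10⁻⁸ N⁻¹.
P = 0.002624 / 5.19×10⁻⁸ = 50560 N = 50.56 kN.
σ_{magnesium alloy} = P/A₂ = 50560/2500 = 20.23 MPa, tensile.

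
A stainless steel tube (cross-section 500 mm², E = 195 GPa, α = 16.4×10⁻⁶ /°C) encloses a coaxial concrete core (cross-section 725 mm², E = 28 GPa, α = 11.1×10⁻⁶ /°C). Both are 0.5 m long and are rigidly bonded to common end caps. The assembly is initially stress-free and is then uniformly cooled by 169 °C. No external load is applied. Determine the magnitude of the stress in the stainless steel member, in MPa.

σ ≈ 30.1 MPa (tensile)

The stainless steel has the larger α, so on cooling it would change length more than the concrete if both were free. The rigid plates force a common final length, so the stainless steel is put into tension and the concrete into compression, with equal and opposite forces P (no external load).
Compatibility of the two members (thermal + elastic change equal): (α₁ − α₂)ΔT = P·[1/(A₁E₁) + 1/(A₂E₂)].
|α₁ − α₂|·ΔT = 5.3×10⁻⁶ × 169 = 0.0008957.
1/(A₁E₁) + 1/(A₂E₂) = 1/(500×195×10³) + 1/(725×28×10³) = 5.952×10⁻⁸ N⁻¹.
P = 0.0008957 / 5.952×10⁻⁸ = 15050 N = 15.05 kN.
σ_{stainless steel} = P/A₁ = 15050/500 = 30.1 MPa, tensile.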